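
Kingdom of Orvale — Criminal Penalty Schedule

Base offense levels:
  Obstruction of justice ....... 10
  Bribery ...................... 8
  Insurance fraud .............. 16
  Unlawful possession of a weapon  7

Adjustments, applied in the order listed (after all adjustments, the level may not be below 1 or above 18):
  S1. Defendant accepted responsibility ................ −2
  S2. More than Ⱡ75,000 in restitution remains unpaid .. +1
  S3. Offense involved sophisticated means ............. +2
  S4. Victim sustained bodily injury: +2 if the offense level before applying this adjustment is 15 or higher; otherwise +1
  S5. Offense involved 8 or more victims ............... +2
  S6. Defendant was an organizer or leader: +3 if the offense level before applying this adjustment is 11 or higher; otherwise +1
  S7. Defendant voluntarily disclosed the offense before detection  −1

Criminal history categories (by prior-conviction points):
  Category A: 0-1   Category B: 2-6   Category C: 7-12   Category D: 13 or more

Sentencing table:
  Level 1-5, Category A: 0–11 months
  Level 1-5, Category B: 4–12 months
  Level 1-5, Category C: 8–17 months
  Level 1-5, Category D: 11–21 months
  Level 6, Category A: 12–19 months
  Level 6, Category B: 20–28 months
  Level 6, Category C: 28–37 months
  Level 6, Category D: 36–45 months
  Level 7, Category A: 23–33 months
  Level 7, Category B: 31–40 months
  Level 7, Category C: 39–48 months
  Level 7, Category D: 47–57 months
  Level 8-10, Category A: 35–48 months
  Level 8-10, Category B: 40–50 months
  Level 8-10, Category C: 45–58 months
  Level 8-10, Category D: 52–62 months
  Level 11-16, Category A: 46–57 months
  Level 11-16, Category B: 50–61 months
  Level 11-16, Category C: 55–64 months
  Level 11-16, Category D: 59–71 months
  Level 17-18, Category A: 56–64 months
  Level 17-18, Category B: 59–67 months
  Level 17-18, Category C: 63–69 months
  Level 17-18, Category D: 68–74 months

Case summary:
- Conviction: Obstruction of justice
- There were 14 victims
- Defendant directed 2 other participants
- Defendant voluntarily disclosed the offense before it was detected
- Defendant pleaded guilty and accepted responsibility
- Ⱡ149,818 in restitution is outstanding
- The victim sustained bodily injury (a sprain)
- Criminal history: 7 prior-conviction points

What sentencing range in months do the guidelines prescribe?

55-64 months

Base offense level for obstruction of justice: 10.
S1 applies: 10 − 2 = 8.
S2 applies: 8 + 1 = 9.
S4 applies (level before this adjustment is 9 < 15, so +1): 9 + 1 = 10.
S5 applies: 10 + 2 = 12.
S6 applies (level before this adjustment is 12 ≥ 11, so +3): 12 + 3 = 15.
S7 applies: 15 − 1 = 14.
Final offense level: 14.
Criminal history: 7 prior points → Category C (7-12).
Level 14 falls in the 11-16 band.
Grid: Level 11-16 × Category C = 55-64 months.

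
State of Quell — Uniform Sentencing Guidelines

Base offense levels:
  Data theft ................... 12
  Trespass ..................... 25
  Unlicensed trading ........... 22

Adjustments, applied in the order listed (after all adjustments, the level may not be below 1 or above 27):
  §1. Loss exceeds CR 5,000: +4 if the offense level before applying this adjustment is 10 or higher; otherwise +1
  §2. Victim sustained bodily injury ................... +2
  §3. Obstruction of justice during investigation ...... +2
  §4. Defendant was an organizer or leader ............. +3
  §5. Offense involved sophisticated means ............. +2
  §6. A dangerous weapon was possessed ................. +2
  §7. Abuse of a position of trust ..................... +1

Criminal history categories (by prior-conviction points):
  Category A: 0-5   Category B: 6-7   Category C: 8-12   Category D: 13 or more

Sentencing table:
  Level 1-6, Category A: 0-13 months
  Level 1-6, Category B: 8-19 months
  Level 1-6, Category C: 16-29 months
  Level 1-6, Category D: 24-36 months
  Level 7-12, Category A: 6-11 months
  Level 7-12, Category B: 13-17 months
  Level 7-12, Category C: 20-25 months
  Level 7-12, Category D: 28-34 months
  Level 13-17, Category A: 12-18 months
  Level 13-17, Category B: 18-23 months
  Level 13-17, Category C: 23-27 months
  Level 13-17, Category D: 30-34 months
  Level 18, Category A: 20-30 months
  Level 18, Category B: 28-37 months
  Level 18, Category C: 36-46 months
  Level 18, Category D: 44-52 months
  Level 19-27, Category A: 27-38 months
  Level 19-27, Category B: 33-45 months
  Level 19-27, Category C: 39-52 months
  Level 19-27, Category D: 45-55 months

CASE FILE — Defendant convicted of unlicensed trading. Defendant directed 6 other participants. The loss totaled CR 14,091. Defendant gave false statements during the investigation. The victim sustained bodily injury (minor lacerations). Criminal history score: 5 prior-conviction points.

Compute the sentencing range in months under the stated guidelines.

27-38 months

Base offense level for unlicensed trading: 22.
§1 applies (level before this adjustment is 22 ≥ 10, so +4): 22 + 4 = 26.
§2 applies: 26 + 2 = 28.
§3 applies: 28 + 2 = 30.
§4 applies: 30 + 3 = 33.
§5 does not apply.
§7 does not apply.
Level 33 exceeds the maximum of 27; capped at 27.
Final offense level: 27.
Criminal history: 5 prior points → Category A (0-5).
Level 27 falls in the 19-27 band.
Grid: Level 19-27 × Category A = 27-38 months.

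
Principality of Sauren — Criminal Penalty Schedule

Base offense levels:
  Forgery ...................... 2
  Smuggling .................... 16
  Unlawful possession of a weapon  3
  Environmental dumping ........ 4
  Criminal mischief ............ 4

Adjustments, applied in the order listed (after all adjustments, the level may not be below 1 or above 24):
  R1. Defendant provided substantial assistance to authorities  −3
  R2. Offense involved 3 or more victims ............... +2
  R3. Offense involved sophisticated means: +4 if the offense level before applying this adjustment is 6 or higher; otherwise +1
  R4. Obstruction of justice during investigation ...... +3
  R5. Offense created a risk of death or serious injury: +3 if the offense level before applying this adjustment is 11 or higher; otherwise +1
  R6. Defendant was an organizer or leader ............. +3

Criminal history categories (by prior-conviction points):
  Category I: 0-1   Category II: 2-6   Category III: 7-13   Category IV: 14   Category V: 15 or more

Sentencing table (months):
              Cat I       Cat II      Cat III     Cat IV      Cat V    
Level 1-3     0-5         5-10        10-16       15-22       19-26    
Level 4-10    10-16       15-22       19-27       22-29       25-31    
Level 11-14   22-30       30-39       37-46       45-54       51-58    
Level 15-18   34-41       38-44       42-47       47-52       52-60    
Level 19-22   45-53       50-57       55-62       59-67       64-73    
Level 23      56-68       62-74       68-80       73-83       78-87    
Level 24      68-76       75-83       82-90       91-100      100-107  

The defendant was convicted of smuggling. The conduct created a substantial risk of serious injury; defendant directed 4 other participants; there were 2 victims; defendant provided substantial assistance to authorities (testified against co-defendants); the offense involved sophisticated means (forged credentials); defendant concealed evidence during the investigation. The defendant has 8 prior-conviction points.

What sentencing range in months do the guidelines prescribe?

Base offense level for smuggling: 16.
R1 applies: 16 − 3 = 13.
R2 does not apply.
R3 applies (level before this adjustment is 13 ≥ 6, so +4): 13 + 4 = 17.
R4 applies: 17 + 3 = 20.
R5 applies (level before this adjustment is 20 ≥ 11, so +3): 20 + 3 = 23.
R6 applies: 23 + 3 = 26.
Level 26 exceeds the maximum of 24; capped at 24.
Final offense level: 24.
Criminal history: 8 prior points → Category III (7-13).
Level 24 falls in the 24 band.
Grid: Level 24 × Category III = 82-90 months.

82-90 months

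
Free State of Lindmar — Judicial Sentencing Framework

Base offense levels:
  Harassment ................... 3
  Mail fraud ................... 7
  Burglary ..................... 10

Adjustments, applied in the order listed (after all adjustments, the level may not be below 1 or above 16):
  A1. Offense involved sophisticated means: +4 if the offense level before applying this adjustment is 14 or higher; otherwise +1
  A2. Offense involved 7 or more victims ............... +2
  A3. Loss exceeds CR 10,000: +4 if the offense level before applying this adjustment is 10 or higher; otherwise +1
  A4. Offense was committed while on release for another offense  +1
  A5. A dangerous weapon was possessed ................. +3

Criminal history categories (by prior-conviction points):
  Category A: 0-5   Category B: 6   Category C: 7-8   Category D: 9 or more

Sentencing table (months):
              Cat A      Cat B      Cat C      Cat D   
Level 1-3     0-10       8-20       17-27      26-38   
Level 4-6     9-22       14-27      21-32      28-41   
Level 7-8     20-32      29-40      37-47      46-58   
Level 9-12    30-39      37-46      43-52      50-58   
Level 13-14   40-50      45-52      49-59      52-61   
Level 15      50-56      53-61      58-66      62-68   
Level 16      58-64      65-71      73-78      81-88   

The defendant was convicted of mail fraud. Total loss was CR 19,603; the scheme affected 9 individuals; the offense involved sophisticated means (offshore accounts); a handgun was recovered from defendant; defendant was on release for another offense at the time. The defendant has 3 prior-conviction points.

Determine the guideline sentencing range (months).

58-64 months

Base offense level for mail fraud: 7.
A1 applies (level before this adjustment is 7 < 14, so +1): 7 + 1 = 8.
A2 applies: 8 + 2 = 10.
A3 applies (level before this adjustment is 10 ≥ 10, so +4): 10 + 4 = 14.
A4 applies: 14 + 1 = 15.
A5 applies: 15 + 3 = 18.
Level 18 exceeds the maximum of 16; capped at 16.
Final offense level: 16.
Criminal history: 3 prior points → Category A (0-5).
Level 16 falls in the 16 band.
Grid: Level 16 × Category A = 58-64 months.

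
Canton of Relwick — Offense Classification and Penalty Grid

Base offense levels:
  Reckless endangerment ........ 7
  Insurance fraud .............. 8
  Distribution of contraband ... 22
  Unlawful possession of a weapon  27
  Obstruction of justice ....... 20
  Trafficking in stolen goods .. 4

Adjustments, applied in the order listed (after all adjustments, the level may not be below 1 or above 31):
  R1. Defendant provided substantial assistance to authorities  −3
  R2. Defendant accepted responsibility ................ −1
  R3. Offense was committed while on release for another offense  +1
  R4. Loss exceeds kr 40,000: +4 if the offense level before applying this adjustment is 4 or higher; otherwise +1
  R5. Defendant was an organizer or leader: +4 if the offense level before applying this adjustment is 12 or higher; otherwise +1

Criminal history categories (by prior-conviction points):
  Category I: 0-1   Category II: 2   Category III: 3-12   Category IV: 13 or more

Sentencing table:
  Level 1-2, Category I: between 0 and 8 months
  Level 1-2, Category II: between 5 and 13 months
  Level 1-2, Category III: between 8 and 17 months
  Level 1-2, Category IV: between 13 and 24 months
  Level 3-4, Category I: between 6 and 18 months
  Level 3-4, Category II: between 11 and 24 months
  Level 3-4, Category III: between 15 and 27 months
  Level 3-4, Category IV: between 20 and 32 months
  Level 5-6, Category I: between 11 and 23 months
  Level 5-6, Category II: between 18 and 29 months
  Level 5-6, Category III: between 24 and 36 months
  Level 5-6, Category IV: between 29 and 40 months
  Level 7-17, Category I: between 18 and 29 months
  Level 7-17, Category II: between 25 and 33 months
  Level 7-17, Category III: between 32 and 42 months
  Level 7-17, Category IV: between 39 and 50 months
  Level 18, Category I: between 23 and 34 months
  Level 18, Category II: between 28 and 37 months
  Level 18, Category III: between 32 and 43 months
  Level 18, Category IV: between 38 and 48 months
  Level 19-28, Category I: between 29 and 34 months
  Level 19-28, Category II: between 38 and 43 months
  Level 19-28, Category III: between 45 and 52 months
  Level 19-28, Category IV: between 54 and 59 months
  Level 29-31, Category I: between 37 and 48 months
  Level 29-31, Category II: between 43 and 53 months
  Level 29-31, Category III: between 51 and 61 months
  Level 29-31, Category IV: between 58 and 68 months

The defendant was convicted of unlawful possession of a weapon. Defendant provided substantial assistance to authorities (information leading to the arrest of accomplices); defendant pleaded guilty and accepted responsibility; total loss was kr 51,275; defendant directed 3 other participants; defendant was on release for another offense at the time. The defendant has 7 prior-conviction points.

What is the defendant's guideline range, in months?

Base offense level for unlawful possession of a weapon: 27.
R1 applies: 27 − 3 = 24.
R2 applies: 24 − 1 = 23.
R3 applies: 23 + 1 = 24.
R4 applies (level before this adjustment is 24 ≥ 4, so +4): 24 + 4 = 28.
R5 applies (level before this adjustment is 28 ≥ 12, so +4): 28 + 4 = 32.
Level 32 exceeds the maximum of 31; capped at 31.
Final offense level: 31.
Criminal history: 7 prior points → Category III (3-12).
Level 31 falls in the 29-31 band.
Grid: Level 29-31 × Category III = 51-61 months.

51-61 months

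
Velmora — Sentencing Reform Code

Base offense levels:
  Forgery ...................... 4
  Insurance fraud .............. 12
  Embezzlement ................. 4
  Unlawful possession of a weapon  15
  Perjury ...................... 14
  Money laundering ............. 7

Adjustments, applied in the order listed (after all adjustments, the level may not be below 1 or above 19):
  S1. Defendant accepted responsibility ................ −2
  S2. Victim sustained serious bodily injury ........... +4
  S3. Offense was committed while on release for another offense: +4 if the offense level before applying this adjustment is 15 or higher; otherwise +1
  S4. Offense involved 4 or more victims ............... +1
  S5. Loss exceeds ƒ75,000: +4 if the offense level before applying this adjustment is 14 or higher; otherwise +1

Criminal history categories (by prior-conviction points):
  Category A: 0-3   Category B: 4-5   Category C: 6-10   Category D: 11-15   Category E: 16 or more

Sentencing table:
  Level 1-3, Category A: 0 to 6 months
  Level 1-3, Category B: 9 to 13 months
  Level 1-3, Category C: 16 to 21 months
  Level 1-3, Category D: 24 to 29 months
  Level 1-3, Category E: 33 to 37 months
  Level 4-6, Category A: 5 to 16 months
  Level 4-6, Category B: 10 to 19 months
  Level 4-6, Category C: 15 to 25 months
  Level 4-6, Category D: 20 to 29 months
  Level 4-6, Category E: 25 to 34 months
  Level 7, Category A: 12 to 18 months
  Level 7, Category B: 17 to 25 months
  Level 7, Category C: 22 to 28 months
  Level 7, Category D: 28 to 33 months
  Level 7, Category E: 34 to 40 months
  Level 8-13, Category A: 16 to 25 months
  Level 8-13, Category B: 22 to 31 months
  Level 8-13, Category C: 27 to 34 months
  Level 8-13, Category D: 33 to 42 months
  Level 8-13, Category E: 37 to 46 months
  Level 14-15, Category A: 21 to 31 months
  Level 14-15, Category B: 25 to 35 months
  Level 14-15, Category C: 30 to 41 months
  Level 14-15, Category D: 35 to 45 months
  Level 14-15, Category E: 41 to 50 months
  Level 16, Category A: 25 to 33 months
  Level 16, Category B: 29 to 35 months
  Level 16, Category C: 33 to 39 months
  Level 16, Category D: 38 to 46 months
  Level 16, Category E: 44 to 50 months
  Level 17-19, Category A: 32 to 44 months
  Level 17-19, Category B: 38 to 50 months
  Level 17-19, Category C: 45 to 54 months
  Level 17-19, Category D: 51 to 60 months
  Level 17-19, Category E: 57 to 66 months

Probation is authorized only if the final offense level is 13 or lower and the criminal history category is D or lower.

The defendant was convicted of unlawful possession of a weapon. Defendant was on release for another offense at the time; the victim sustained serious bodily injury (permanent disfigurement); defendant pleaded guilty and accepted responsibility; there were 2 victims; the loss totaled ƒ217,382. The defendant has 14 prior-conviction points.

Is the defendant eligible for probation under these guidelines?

Base offense level for unlawful possession of a weapon: 15.
S1 applies: 15 − 2 = 13.
S2 applies: 13 + 4 = 17.
S3 applies (level before this adjustment is 17 ≥ 15, so +4): 17 + 4 = 21.
S5 applies (level before this adjustment is 21 ≥ 14, so +4): 21 + 4 = 25.
Level 25 exceeds the maximum of 19; capped at 19.
Final offense level: 19.
Criminal history: 14 prior points → Category D (11-15).
Level 19 falls in the 17-19 band.
Grid: Level 17-19 × Category D = 51-60 months.
Probation check: level 19 > 13 and category D ≤ D → not eligible.

No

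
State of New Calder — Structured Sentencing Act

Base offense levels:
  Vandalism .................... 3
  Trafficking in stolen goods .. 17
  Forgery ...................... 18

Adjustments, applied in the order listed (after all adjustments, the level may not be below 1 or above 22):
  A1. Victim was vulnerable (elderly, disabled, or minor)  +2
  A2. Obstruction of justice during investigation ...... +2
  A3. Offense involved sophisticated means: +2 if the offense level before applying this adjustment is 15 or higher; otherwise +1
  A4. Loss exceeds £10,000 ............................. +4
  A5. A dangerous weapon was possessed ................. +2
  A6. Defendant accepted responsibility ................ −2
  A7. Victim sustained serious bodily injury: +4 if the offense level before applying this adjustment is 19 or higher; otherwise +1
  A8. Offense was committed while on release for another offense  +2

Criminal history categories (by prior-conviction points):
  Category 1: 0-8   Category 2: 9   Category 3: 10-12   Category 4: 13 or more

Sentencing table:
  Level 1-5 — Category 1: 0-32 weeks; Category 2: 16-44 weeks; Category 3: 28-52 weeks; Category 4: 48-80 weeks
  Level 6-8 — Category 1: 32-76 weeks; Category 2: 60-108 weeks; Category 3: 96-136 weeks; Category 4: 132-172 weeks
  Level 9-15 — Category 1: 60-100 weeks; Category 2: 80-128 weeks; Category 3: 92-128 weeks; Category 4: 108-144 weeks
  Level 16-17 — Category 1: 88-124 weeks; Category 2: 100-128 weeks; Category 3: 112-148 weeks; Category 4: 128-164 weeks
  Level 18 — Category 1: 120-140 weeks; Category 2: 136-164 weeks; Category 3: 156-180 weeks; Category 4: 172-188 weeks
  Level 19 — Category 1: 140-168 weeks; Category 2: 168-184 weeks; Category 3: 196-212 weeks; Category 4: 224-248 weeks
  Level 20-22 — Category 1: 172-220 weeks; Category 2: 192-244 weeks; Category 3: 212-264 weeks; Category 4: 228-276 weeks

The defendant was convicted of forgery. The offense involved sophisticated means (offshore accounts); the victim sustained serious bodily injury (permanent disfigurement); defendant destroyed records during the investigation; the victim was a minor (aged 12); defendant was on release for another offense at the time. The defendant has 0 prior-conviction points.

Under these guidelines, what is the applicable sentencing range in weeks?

172-220 weeks

Base offense level for forgery: 18.
A1 applies: 18 + 2 = 20.
A2 applies: 20 + 2 = 22.
A3 applies (level before this adjustment is 22 ≥ 15, so +2): 22 + 2 = 24.
A4 does not apply.
A5 does not apply.
A6 does not apply.
A7 applies (level before this adjustment is 24 ≥ 19, so +4): 24 + 4 = 28.
A8 applies: 28 + 2 = 30.
Level 30 exceeds the maximum of 22; capped at 22.
Final offense level: 22.
Criminal history: 0 prior points → Category 1 (0-8).
Level 22 falls in the 20-22 band.
Grid: Level 20-22 × Category 1 = 172-220 weeks.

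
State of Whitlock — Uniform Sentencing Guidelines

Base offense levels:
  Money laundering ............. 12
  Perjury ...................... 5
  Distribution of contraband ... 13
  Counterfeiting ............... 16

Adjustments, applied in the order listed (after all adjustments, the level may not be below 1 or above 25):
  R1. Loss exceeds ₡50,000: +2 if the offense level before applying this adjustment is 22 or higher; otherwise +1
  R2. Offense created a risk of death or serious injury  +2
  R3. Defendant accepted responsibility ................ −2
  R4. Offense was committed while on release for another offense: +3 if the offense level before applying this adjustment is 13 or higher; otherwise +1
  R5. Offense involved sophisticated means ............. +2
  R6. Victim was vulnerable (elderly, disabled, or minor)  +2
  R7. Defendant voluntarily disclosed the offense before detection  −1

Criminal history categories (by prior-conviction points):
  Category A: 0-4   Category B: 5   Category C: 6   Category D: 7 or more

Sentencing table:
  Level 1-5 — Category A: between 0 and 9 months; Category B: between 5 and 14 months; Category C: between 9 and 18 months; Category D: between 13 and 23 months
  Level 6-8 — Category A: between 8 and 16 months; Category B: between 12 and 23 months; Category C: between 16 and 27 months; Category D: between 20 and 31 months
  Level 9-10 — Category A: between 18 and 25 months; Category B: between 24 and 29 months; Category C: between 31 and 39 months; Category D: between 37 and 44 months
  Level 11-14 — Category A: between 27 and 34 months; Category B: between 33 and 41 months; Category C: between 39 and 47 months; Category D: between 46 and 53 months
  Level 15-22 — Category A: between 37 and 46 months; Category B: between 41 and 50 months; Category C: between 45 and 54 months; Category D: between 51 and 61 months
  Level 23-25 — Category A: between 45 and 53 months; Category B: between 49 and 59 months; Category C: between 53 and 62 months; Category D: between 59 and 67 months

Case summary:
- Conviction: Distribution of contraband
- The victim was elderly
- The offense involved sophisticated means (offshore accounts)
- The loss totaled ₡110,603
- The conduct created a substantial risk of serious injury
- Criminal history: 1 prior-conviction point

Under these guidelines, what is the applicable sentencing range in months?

37-46 months

Base offense level for distribution of contraband: 13.
R1 applies (level before this adjustment is 13 < 22, so +1): 13 + 1 = 14.
R2 applies: 14 + 2 = 16.
R4 does not apply.
R5 applies: 16 + 2 = 18.
R6 applies: 18 + 2 = 20.
R7 does not apply.
Final offense level: 20.
Criminal history: 1 prior point → Category A (0-4).
Level 20 falls in the 15-22 band.
Grid: Level 15-22 × Category A = 37-46 months.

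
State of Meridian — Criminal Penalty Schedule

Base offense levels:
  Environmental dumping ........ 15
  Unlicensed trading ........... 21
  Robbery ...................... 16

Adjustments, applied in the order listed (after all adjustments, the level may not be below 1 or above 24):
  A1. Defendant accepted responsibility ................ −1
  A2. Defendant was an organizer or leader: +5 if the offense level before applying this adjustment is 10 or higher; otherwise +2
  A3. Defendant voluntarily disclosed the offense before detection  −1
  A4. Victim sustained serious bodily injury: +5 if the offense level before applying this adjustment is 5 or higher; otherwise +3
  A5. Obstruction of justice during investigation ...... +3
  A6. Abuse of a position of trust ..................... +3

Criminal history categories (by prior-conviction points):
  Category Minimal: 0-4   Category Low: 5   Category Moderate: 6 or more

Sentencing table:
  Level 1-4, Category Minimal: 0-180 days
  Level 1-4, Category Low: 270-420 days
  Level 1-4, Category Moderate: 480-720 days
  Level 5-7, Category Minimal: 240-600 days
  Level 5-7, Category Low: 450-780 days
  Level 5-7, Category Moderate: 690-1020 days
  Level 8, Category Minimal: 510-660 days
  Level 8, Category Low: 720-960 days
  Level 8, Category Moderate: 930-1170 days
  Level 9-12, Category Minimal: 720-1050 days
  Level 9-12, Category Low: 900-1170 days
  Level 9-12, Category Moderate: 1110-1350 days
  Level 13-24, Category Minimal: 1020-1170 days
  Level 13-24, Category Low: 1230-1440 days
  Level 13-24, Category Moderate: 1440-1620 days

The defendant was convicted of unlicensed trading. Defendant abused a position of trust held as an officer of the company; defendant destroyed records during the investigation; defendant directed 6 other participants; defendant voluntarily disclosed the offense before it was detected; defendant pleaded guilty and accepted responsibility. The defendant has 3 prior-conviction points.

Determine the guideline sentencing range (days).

1020-1170 days

Base offense level for unlicensed trading: 21.
A1 applies: 21 − 1 = 20.
A2 applies (level before this adjustment is 20 ≥ 10, so +5): 20 + 5 = 25.
A3 applies: 25 − 1 = 24.
A4 does not apply.
A5 applies: 24 + 3 = 27.
A6 applies: 27 + 3 = 30.
Level 30 exceeds the maximum of 24; capped at 24.
Final offense level: 24.
Criminal history: 3 prior points → Category Minimal (0-4).
Level 24 falls in the 13-24 band.
Grid: Level 13-24 × Category Minimal = 1020-1170 days.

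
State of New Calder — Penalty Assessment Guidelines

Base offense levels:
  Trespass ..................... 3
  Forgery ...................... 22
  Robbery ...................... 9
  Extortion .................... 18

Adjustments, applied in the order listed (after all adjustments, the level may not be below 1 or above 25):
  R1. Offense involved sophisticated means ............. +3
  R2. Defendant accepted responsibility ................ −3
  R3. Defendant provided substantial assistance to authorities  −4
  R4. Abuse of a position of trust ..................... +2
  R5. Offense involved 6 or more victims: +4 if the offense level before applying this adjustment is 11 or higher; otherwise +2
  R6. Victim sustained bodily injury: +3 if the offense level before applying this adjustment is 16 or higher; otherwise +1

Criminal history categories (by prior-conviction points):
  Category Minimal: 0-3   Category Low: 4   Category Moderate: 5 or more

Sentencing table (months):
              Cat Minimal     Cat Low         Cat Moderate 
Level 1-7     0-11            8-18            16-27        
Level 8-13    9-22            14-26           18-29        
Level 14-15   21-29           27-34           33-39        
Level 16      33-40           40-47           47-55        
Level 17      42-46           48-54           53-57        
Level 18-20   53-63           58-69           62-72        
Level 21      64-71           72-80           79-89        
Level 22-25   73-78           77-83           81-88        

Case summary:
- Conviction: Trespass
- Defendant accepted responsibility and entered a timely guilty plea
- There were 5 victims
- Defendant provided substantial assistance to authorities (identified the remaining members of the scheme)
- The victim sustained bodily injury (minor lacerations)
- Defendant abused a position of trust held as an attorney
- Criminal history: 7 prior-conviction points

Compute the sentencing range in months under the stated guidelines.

Base offense level for trespass: 3.
R1 does not apply.
R2 applies: 3 − 3 = 0.
R3 applies: 0 − 4 = -4.
R4 applies: -4 + 2 = -2.
R6 applies (level before this adjustment is -2 < 16, so +1): -2 + 1 = -1.
Level -1 is below the minimum of 1; floored at 1.
Final offense level: 1.
Criminal history: 7 prior points → Category Moderate (5+).
Level 1 falls in the 1-7 band.
Grid: Level 1-7 × Category Moderate = 16-27 months.

16-27 months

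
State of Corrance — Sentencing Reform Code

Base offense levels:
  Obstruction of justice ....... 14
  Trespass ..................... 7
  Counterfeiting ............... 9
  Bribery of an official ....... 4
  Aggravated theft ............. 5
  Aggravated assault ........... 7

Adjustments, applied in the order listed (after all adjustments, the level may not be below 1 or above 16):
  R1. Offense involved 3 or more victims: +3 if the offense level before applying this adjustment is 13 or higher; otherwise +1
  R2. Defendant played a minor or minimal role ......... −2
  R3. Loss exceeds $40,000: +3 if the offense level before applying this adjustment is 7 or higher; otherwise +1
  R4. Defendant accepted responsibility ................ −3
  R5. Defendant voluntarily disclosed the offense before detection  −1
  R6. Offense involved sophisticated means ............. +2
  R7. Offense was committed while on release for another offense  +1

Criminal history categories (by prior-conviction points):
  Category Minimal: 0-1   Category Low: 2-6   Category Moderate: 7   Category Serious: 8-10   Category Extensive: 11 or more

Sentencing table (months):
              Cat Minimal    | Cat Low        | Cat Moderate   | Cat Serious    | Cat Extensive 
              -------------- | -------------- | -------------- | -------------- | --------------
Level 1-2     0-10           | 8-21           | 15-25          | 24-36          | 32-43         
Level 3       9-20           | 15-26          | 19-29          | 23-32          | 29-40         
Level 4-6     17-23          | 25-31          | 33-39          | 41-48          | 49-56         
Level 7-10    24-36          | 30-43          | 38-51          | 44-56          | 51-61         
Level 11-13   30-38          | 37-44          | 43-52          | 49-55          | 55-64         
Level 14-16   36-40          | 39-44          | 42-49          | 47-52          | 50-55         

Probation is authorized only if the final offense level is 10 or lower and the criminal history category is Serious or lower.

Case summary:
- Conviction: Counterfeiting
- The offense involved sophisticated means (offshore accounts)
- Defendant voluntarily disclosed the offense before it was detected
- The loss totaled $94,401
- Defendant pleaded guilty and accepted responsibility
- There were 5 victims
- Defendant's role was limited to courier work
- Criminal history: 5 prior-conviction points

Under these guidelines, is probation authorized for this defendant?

Base offense level for counterfeiting: 9.
R1 applies (level before this adjustment is 9 < 13, so +1): 9 + 1 = 10.
R2 applies: 10 − 2 = 8.
R3 applies (level before this adjustment is 8 ≥ 7, so +3): 8 + 3 = 11.
R4 applies: 11 − 3 = 8.
R5 applies: 8 − 1 = 7.
R6 applies: 7 + 2 = 9.
Final offense level: 9.
Criminal history: 5 prior points → Category Low (2-6).
Level 9 falls in the 7-10 band.
Grid: Level 7-10 × Category Low = 30-43 months.
Probation check: level 9 ≤ 10 and category Low ≤ Serious → eligible.

Yes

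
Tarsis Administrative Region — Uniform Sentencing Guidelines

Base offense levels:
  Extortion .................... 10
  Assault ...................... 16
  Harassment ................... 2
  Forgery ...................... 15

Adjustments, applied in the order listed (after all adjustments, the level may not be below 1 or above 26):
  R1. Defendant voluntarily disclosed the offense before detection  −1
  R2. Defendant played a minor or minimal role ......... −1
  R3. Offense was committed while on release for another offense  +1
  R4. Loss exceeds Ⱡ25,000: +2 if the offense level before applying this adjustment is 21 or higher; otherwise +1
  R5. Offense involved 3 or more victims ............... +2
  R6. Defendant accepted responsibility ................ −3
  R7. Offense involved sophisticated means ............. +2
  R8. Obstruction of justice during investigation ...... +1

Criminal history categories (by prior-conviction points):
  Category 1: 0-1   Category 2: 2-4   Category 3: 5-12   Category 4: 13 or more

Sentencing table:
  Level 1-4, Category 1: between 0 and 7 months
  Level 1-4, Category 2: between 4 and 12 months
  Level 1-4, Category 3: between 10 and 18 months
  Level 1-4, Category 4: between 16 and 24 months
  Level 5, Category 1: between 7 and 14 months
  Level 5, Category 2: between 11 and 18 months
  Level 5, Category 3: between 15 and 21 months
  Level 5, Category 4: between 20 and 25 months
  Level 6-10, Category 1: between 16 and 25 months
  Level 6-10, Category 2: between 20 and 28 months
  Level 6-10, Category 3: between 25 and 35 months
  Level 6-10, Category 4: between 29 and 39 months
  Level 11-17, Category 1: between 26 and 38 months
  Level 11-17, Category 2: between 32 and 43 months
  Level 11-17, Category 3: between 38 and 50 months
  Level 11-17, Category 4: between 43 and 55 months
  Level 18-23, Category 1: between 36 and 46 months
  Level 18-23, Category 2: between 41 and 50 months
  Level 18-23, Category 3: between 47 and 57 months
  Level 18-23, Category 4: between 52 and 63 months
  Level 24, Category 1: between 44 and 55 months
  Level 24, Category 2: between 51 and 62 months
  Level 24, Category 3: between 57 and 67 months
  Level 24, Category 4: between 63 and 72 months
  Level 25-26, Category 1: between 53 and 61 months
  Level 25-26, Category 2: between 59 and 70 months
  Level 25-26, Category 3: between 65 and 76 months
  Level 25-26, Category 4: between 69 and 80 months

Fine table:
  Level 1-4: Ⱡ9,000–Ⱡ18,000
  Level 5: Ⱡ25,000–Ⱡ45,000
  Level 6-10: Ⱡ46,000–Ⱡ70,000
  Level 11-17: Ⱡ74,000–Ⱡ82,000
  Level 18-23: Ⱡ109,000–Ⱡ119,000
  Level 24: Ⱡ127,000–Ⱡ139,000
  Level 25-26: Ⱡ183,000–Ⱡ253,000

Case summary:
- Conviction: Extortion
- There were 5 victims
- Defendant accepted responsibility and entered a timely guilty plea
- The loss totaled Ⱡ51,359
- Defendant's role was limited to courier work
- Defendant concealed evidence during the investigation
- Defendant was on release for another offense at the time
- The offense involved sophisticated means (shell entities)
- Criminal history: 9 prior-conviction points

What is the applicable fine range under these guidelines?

Ⱡ74,000–Ⱡ82,000

Base offense level for extortion: 10.
R1 does not apply.
R2 applies: 10 − 1 = 9.
R3 applies: 9 + 1 = 10.
R4 applies (level before this adjustment is 10 < 21, so +1): 10 + 1 = 11.
R5 applies: 11 + 2 = 13.
R6 applies: 13 − 3 = 10.
R7 applies: 10 + 2 = 12.
R8 applies: 12 + 1 = 13.
Final offense level: 13.
Level 13 falls in the 11-17 band.
Fine table: Level 11-17 → Ⱡ74,000–Ⱡ82,000.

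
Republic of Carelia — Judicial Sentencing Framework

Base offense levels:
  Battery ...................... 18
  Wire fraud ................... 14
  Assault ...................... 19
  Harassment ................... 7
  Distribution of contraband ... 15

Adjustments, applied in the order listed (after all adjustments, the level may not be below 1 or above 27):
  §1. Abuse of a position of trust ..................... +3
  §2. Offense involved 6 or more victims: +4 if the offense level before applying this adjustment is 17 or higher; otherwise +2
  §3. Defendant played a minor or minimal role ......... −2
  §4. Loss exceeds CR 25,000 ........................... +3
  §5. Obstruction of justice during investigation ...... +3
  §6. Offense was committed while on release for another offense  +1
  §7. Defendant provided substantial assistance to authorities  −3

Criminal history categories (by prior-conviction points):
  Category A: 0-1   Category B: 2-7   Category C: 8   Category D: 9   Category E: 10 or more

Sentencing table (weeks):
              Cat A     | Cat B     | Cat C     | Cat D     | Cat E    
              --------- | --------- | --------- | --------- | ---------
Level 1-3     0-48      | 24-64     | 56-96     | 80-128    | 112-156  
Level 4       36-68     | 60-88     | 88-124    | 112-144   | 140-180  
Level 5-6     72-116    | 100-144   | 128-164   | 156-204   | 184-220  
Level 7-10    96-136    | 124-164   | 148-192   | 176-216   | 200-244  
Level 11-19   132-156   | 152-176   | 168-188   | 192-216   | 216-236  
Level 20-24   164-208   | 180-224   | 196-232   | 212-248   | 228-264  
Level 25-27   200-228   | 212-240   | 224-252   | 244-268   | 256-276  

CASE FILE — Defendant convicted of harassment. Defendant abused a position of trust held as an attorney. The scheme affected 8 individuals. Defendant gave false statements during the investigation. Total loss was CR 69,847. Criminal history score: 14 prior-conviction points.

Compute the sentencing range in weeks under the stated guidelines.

216-236 weeks

Base offense level for harassment: 7.
§1 applies: 7 + 3 = 10.
§2 applies (level before this adjustment is 10 < 17, so +2): 10 + 2 = 12.
§4 applies: 12 + 3 = 15.
§5 applies: 15 + 3 = 18.
§6 does not apply.
Final offense level: 18.
Criminal history: 14 prior points → Category E (10+).
Level 18 falls in the 11-19 band.
Grid: Level 11-19 × Category E = 216-236 weeks.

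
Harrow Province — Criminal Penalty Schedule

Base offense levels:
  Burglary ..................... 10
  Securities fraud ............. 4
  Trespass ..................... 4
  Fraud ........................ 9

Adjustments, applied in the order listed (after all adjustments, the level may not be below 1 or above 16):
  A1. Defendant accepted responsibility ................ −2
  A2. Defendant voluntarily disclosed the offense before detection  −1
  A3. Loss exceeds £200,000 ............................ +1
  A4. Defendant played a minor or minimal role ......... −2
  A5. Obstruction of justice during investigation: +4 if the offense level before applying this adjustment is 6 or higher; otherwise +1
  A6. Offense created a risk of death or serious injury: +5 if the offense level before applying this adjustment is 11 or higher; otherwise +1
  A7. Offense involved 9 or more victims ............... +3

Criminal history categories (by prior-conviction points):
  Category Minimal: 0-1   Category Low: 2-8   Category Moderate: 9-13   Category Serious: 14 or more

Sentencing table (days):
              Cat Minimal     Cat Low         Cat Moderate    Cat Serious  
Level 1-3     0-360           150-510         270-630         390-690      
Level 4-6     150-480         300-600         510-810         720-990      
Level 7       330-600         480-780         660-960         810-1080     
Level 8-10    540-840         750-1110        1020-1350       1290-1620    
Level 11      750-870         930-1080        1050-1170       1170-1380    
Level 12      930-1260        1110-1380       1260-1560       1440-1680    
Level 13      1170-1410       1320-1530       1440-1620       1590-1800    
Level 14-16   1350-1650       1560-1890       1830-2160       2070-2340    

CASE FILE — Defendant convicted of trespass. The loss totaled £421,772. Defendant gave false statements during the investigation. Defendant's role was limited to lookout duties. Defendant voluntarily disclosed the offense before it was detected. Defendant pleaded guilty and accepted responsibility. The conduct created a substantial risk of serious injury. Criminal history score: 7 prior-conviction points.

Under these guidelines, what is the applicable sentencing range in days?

Base offense level for trespass: 4.
A1 applies: 4 − 2 = 2.
A2 applies: 2 − 1 = 1.
A3 applies: 1 + 1 = 2.
A4 applies: 2 − 2 = 0.
A5 applies (level before this adjustment is 0 < 6, so +1): 0 + 1 = 1.
A6 applies (level before this adjustment is 1 < 11, so +1): 1 + 1 = 2.
Final offense level: 2.
Criminal history: 7 prior points → Category Low (2-8).
Level 2 falls in the 1-3 band.
Grid: Level 1-3 × Category Low = 150-510 days.

150-510 days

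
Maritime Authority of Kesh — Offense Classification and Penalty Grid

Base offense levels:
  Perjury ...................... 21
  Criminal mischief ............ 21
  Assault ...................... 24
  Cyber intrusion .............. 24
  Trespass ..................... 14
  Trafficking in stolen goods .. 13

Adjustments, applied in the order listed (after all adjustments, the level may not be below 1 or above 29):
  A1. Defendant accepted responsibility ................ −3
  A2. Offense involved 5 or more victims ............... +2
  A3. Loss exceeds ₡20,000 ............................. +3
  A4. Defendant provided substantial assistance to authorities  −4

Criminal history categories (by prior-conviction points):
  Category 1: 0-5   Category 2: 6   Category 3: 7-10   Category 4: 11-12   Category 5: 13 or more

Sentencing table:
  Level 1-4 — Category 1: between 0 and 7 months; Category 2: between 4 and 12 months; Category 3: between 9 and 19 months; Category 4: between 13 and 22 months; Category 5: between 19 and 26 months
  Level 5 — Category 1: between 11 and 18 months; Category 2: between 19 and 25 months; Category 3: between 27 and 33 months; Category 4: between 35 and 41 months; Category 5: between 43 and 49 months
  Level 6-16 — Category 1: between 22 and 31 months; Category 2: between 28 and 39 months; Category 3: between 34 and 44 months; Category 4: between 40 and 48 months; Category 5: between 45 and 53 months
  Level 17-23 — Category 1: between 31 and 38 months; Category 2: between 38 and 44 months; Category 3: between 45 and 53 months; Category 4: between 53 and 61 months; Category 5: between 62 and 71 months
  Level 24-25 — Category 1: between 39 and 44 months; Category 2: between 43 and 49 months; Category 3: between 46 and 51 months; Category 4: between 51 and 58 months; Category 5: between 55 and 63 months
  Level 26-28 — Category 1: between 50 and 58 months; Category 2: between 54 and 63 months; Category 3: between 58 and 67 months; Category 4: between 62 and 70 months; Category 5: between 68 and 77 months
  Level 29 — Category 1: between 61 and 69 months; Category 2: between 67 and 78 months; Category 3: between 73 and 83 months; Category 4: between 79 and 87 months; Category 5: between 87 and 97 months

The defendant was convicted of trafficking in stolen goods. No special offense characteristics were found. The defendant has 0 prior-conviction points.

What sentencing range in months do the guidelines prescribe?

22-31 months

Base offense level for trafficking in stolen goods: 13.
Final offense level: 13.
Criminal history: 0 prior points → Category 1 (0-5).
Level 13 falls in the 6-16 band.
Grid: Level 6-16 × Category 1 = 22-31 months.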